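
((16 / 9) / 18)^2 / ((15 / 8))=512 / 98415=0.01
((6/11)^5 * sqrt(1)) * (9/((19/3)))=209952/3059969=0.07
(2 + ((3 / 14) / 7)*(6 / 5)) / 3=499 / 735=0.68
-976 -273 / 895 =-873793 / 895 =-976.31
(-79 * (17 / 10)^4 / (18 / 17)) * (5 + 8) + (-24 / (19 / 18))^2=-492815403179 / 64980000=-7584.11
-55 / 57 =-0.96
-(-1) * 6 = 6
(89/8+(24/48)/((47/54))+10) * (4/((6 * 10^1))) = 8159/5640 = 1.45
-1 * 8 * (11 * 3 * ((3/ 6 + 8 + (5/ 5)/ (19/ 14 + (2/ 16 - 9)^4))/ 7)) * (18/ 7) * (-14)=4791138877008/ 415148251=11540.79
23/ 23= 1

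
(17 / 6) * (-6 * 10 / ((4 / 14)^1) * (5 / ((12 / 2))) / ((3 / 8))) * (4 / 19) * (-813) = 12899600 / 57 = 226308.77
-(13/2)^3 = -2197/8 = -274.62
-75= -75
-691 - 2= -693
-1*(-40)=40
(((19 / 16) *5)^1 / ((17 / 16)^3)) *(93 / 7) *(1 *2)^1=4523520 / 34391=131.53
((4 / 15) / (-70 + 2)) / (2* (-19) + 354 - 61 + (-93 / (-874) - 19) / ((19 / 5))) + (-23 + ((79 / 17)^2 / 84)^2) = -280579730549949631 / 12234266762029200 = -22.93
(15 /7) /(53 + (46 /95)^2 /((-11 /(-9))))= 0.04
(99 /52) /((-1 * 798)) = -33 /13832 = -0.00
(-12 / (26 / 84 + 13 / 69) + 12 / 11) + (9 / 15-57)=-2100762 / 26455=-79.41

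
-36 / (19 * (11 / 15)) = -540 / 209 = -2.58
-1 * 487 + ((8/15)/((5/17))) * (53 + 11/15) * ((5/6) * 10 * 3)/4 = 5489/45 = 121.98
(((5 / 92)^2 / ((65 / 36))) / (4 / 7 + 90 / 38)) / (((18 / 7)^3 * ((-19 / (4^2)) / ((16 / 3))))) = -96040 / 653404401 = -0.00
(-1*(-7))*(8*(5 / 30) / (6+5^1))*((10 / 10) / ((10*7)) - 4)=-186 / 55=-3.38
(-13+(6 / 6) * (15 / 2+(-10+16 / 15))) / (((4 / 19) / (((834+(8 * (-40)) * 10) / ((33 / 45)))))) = 9732541 / 44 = 221194.11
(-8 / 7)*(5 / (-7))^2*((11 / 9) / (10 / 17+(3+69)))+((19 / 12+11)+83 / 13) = 1877675987 / 99043308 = 18.96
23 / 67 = 0.34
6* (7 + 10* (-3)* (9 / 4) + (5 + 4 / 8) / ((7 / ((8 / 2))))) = -2409 / 7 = -344.14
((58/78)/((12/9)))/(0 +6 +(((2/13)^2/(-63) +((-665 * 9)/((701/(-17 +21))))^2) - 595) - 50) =11671265151/11035324895852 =0.00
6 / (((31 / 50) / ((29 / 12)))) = 725 / 31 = 23.39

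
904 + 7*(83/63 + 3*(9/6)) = 17005/18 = 944.72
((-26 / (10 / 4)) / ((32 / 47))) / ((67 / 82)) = -25051 / 1340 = -18.69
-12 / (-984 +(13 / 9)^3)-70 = -50050982 / 715139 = -69.99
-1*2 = -2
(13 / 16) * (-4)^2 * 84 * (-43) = -46956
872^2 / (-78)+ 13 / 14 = -5322181 / 546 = -9747.58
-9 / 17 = -0.53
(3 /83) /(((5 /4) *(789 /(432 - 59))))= 1492 /109145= 0.01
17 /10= 1.70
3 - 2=1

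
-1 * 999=-999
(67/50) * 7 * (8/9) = 1876/225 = 8.34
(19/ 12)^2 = 361/ 144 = 2.51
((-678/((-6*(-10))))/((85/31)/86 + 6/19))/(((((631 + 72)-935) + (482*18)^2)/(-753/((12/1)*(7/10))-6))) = 3832152389/92793980620880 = 0.00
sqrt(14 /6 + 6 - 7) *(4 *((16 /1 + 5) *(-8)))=-448 *sqrt(3)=-775.96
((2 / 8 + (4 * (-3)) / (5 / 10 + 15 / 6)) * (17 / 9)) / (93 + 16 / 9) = -255 / 3412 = -0.07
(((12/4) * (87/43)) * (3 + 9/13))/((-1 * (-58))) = 216/559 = 0.39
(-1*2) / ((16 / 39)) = -39 / 8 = -4.88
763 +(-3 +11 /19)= 14451 /19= 760.58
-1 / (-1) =1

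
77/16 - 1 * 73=-68.19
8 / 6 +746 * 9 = 20146 / 3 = 6715.33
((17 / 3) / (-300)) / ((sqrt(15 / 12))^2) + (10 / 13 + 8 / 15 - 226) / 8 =-410996 / 14625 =-28.10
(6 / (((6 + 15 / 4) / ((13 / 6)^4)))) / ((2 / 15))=10985 / 108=101.71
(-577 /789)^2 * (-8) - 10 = -8888642 /622521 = -14.28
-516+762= 246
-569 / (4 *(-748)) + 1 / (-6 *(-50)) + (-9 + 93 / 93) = -1751777 / 224400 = -7.81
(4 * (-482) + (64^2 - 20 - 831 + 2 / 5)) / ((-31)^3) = -6587 / 148955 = -0.04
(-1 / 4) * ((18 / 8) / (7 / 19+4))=-171 / 1328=-0.13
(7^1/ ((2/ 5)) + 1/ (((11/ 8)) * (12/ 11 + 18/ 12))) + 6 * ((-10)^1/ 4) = 317/ 114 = 2.78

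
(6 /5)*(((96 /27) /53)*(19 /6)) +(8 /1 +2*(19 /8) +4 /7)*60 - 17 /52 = 693829397 /868140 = 799.21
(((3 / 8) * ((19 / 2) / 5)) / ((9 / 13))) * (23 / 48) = 5681 / 11520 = 0.49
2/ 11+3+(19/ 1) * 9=1916/ 11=174.18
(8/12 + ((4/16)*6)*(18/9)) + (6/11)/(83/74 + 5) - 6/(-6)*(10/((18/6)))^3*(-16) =-26407565/44847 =-588.84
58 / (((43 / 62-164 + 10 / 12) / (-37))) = 99789 / 7555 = 13.21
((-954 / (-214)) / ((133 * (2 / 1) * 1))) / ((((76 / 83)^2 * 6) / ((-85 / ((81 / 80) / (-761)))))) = 118087965725 / 554838228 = 212.83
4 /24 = 1 /6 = 0.17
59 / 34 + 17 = 637 / 34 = 18.74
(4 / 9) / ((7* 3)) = 0.02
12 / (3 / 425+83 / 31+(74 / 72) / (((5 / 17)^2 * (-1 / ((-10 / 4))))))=11383200 / 30722551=0.37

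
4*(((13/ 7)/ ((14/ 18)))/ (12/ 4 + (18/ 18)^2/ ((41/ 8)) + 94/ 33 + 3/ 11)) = 316602/ 209377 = 1.51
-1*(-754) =754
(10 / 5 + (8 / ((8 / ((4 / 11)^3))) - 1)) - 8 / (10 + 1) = 427 / 1331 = 0.32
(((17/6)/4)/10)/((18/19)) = 0.07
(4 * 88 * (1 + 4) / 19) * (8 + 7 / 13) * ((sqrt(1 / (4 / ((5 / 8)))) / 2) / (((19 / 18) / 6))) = 1318680 * sqrt(10) / 4693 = 888.56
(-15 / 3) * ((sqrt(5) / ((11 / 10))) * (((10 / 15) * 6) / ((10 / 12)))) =-240 * sqrt(5) / 11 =-48.79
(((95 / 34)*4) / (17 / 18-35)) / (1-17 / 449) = -42655 / 125052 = -0.34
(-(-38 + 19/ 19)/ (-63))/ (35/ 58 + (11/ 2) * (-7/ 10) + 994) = -21460/ 36202131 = -0.00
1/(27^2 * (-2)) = -1/1458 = -0.00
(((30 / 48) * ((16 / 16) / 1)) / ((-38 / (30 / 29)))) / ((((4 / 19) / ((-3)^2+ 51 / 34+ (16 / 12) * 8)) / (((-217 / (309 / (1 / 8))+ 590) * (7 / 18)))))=-32409895175 / 82584576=-392.44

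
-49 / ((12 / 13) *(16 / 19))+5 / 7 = -83761 / 1344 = -62.32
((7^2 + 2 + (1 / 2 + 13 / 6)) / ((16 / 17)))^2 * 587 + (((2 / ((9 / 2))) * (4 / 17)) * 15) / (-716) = 13381033190369 / 7011072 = 1908557.38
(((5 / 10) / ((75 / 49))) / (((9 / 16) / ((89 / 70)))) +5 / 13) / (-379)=-49271 / 16628625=-0.00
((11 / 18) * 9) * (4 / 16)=11 / 8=1.38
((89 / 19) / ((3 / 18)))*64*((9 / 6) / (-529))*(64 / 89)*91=-3354624 / 10051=-333.76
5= 5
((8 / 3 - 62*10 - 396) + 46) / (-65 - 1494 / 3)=2902 / 1689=1.72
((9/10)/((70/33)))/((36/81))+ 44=125873/2800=44.95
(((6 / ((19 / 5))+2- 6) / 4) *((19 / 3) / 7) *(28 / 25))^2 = 2116 / 5625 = 0.38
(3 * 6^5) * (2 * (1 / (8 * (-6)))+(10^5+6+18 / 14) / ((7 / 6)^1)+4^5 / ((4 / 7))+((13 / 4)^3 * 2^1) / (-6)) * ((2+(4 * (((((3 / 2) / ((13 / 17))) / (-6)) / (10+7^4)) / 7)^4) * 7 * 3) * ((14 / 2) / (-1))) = -8475848172442373061104335284778683 / 296595379047418244812928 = -28577141692.71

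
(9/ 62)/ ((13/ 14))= 63/ 403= 0.16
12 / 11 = 1.09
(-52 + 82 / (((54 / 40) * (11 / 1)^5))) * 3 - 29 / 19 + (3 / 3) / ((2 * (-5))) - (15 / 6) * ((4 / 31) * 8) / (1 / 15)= -196.33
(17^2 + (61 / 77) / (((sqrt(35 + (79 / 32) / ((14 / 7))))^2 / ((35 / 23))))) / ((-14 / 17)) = -2882823331 / 8213898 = -350.97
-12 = -12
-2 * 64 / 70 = -64 / 35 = -1.83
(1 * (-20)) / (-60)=1 / 3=0.33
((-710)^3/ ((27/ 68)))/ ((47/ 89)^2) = -3232246635.95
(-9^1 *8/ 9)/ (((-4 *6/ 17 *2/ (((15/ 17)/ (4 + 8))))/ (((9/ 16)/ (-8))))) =-15/ 1024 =-0.01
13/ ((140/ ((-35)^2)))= 455/ 4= 113.75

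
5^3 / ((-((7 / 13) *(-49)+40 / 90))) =2925 / 607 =4.82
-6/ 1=-6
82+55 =137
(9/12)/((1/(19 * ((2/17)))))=57/34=1.68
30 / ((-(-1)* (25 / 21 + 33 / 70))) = 6300 / 349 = 18.05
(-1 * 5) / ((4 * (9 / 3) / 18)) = -15 / 2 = -7.50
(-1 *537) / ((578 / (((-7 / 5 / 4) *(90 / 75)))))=11277 / 28900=0.39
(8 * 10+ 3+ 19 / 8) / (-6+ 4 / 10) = -3415 / 224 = -15.25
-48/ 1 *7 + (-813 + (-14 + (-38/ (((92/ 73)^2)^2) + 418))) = -27225204339/ 35819648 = -760.06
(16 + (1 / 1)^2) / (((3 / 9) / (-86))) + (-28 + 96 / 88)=-48542 / 11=-4412.91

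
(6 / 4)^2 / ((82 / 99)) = 891 / 328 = 2.72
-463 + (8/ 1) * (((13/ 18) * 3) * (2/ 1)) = -1285/ 3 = -428.33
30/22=15/11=1.36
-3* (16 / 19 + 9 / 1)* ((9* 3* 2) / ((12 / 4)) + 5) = -12903 / 19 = -679.11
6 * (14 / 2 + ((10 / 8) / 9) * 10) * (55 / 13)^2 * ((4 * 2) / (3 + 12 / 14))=25579400 / 13689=1868.61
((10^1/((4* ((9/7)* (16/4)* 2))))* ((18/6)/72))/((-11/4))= -35/9504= -0.00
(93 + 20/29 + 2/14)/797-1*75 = -12115277/161791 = -74.88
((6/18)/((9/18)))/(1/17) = 34/3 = 11.33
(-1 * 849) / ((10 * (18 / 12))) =-283 / 5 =-56.60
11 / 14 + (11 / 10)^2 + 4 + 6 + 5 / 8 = 17669 / 1400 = 12.62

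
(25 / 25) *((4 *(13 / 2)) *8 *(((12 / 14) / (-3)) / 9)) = -6.60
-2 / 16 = -1 / 8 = -0.12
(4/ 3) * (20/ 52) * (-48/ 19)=-320/ 247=-1.30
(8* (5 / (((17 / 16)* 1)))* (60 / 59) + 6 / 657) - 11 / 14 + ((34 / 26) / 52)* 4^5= 32876779129 / 519708462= 63.26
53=53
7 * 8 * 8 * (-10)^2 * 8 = 358400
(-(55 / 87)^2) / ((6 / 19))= -57475 / 45414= -1.27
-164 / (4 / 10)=-410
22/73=0.30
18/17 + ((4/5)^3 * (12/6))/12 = 7294/6375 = 1.14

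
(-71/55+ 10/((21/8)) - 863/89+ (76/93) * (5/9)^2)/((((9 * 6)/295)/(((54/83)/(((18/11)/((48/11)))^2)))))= -6750253263104/38562865803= -175.05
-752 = -752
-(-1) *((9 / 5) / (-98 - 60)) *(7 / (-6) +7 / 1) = -21 / 316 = -0.07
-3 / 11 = -0.27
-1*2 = -2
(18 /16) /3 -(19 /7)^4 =-1035365 /19208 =-53.90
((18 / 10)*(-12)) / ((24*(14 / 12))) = -0.77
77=77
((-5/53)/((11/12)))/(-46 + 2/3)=45/19822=0.00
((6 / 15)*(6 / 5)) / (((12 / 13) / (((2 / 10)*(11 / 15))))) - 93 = -174232 / 1875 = -92.92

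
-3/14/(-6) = 1/28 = 0.04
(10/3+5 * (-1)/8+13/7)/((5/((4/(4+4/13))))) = 9971/11760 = 0.85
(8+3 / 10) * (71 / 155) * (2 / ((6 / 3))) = 5893 / 1550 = 3.80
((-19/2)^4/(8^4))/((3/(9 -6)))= 130321/65536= 1.99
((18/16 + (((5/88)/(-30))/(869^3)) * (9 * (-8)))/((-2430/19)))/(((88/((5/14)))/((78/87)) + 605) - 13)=-5348970744247/527114170304194176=-0.00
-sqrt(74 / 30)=-sqrt(555) / 15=-1.57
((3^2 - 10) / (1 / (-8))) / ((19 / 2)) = 16 / 19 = 0.84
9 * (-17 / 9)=-17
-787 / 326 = -2.41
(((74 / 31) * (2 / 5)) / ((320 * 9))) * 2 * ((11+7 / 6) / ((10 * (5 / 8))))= 2701 / 2092500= 0.00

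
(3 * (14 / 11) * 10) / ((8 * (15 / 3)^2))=21 / 110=0.19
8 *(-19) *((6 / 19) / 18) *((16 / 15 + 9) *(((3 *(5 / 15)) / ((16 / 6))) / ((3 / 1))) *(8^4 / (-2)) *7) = 2164736 / 45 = 48105.24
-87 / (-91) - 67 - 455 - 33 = -554.04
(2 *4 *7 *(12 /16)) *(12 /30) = 84 /5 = 16.80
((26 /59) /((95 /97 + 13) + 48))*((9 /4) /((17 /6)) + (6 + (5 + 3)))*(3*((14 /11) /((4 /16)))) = 8879962 /5527533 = 1.61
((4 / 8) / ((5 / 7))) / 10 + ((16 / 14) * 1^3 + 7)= 8.21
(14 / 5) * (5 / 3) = 14 / 3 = 4.67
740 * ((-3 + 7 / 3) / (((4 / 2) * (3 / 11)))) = -8140 / 9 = -904.44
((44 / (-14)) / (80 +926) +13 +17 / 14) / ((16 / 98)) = 700525 / 8048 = 87.04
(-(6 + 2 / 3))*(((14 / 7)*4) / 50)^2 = -64 / 375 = -0.17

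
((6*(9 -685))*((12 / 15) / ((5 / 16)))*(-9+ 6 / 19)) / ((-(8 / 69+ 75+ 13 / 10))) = -1182145536 / 1001813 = -1180.01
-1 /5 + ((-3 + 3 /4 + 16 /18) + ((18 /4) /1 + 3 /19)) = 10591 /3420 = 3.10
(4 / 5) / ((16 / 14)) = 7 / 10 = 0.70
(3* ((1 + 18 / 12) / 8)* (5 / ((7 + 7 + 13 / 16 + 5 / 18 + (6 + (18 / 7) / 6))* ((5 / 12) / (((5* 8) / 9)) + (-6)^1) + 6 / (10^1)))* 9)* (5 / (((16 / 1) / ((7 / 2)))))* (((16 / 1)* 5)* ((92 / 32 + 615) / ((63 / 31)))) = -957706250 / 107943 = -8872.33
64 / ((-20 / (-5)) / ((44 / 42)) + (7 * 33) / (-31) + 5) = 10912 / 233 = 46.83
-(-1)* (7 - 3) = 4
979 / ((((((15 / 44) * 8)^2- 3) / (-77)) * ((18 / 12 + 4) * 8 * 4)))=-829213 / 8592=-96.51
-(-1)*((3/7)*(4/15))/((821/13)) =52/28735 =0.00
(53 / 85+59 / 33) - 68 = -183976 / 2805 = -65.59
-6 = -6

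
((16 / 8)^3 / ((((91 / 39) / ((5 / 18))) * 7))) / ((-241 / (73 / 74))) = -730 / 1310799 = -0.00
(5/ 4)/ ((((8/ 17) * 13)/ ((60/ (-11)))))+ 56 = 62789/ 1144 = 54.89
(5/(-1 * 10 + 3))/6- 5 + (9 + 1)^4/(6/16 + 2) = 3355915/798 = 4205.41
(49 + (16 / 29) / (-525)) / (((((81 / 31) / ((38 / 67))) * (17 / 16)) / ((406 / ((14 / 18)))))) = 28121555264 / 5381775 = 5225.33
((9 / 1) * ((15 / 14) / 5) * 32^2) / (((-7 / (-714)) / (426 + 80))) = 713484288 / 7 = 101926326.86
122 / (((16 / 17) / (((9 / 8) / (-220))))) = -9333 / 14080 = -0.66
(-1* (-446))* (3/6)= 223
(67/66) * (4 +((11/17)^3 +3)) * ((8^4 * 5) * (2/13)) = 49016299520/2107677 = 23256.08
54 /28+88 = 1259 /14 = 89.93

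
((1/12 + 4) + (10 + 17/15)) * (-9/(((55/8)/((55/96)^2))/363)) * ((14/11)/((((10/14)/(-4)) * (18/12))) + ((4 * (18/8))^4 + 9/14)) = -1673270346187/107520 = -15562410.21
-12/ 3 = -4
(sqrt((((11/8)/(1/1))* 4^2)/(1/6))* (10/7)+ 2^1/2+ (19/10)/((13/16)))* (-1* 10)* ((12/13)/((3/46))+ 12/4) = -44600* sqrt(33)/91 - 96782/169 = -3388.14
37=37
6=6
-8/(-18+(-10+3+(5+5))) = 8/15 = 0.53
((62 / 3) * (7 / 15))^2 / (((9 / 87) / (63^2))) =267653876 / 75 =3568718.35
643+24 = 667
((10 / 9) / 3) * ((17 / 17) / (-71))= -10 / 1917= -0.01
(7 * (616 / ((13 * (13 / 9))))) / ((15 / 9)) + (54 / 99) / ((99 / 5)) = 42270362 / 306735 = 137.81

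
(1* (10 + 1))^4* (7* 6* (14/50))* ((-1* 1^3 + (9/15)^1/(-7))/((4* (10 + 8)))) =-1947253/750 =-2596.34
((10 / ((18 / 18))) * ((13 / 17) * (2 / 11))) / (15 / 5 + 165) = 65 / 7854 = 0.01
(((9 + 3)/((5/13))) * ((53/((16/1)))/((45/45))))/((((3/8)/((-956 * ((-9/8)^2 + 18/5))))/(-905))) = 46407087207/40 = 1160177180.18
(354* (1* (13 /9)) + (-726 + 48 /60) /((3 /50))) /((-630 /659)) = 11442217 /945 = 12108.17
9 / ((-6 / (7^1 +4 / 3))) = -25 / 2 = -12.50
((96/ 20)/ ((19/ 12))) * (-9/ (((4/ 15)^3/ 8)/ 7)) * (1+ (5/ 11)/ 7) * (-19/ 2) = 8966700/ 11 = 815154.55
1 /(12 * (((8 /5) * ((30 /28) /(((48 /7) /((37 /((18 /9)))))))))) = 0.02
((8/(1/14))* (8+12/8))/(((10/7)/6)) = 22344/5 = 4468.80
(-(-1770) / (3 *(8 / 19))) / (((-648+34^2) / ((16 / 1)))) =44.13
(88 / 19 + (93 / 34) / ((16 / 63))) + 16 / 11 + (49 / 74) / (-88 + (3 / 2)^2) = 16.85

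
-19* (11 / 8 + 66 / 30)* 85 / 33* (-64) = 33592 / 3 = 11197.33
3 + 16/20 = 19/5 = 3.80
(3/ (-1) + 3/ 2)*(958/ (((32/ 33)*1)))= -47421/ 32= -1481.91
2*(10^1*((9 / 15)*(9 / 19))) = 108 / 19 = 5.68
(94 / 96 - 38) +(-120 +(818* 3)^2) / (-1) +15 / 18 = -96352515 / 16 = -6022032.19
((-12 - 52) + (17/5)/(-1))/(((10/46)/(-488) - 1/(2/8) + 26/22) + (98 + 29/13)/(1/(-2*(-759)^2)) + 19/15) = 0.00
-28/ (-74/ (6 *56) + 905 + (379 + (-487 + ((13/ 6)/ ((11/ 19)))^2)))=-1707552/ 49444943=-0.03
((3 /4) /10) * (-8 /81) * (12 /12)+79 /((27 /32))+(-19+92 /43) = 148534 /1935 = 76.76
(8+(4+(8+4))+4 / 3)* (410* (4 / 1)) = 41546.67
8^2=64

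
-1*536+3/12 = -2143/4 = -535.75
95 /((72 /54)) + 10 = 81.25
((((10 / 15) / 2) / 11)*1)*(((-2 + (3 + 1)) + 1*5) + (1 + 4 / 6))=26 / 99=0.26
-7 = -7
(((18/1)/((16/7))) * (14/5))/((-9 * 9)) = -0.27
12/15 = 4/5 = 0.80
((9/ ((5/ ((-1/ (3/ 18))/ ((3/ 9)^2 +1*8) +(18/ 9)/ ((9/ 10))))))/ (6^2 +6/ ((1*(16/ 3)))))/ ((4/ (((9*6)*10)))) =7792/ 803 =9.70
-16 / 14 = -8 / 7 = -1.14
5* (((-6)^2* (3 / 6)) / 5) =18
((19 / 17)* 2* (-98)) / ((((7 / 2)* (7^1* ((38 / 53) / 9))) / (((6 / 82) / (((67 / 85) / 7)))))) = -200340 / 2747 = -72.93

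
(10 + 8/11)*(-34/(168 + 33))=-1.81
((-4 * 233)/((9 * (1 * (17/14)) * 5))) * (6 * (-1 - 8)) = 78288/85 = 921.04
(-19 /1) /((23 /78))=-1482 /23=-64.43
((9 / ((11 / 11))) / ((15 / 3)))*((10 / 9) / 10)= 1 / 5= 0.20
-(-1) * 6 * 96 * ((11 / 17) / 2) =3168 / 17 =186.35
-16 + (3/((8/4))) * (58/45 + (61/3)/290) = -24293/1740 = -13.96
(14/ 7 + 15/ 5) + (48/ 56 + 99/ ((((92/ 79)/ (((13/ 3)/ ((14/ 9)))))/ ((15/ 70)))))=1020673/ 18032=56.60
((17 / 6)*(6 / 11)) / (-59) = -17 / 649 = -0.03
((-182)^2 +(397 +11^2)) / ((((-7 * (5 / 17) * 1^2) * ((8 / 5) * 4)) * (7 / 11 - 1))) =449361 / 64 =7021.27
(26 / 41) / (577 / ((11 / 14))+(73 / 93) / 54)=1436292 / 1663309279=0.00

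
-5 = -5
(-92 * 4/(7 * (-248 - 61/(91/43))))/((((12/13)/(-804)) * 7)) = -4166864/176337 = -23.63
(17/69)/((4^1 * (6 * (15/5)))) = 17/4968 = 0.00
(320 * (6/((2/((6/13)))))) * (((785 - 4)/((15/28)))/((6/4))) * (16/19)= 89571328/247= 362636.96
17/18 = 0.94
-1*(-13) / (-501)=-13 / 501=-0.03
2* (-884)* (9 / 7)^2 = -143208 / 49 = -2922.61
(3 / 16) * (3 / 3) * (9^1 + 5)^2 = 147 / 4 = 36.75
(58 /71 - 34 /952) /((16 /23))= 1.12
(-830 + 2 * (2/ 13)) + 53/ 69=-743545/ 897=-828.92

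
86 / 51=1.69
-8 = -8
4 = 4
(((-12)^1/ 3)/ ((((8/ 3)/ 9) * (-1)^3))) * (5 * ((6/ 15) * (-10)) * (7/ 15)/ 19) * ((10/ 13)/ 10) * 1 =-0.51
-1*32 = -32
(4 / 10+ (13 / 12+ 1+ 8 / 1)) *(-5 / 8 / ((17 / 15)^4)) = -624375 / 157216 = -3.97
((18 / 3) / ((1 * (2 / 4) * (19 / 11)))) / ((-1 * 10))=-66 / 95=-0.69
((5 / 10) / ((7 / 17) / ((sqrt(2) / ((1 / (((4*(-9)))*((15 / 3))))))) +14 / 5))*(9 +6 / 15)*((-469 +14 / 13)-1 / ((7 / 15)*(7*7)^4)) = -8642330584471086336 / 11003134932613187-3530363800846032*sqrt(2) / 11003134932613187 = -785.90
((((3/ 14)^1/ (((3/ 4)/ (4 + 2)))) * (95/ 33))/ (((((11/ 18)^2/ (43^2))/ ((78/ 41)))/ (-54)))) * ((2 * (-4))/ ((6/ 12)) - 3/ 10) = 15629370445728/ 381997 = 40914903.64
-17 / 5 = -3.40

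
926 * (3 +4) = 6482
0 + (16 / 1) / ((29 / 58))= 32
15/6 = 5/2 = 2.50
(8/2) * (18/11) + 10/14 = 559/77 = 7.26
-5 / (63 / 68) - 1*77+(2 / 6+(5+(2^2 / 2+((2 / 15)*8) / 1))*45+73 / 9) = 6070 / 21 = 289.05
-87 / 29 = -3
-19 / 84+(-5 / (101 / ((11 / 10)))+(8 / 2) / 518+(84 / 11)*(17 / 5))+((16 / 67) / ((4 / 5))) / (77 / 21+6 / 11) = 591737579431 / 22969769460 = 25.76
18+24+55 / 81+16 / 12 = 3565 / 81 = 44.01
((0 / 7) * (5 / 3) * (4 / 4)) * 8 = 0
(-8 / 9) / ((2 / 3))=-4 / 3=-1.33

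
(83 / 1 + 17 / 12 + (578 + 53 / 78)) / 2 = 34481 / 104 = 331.55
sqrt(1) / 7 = 1 / 7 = 0.14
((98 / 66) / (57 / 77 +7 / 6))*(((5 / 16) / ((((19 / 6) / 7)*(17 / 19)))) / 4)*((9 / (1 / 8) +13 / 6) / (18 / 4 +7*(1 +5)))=5342225 / 22285776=0.24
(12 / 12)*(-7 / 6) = -7 / 6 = -1.17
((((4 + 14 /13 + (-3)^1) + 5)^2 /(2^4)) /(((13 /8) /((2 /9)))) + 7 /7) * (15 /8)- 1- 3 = -1.32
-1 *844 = -844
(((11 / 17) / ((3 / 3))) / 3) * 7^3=3773 / 51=73.98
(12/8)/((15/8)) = 0.80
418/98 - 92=-4299/49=-87.73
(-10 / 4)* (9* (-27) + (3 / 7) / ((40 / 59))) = 67863 / 112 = 605.92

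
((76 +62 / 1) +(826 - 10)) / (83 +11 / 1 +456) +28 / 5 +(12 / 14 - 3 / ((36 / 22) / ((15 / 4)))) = 20277 / 15400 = 1.32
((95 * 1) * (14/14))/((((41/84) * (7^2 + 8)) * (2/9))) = 630/41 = 15.37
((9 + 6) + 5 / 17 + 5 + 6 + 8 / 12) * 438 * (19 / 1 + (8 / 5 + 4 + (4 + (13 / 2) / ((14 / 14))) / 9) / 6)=72731725 / 306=237685.38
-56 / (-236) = 14 / 59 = 0.24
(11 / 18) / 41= 11 / 738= 0.01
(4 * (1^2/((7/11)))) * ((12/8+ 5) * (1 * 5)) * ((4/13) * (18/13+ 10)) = 65120/91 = 715.60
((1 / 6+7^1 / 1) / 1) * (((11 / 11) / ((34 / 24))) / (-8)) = -0.63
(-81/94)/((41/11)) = -891/3854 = -0.23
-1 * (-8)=8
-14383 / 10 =-1438.30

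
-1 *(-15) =15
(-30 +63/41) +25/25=-1126/41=-27.46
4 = 4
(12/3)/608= 1/152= 0.01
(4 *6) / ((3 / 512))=4096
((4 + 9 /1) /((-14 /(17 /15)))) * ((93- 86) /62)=-221 /1860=-0.12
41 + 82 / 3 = 205 / 3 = 68.33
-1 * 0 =0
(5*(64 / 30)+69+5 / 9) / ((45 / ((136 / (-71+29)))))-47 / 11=-939791 / 93555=-10.05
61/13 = 4.69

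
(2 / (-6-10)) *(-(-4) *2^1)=-1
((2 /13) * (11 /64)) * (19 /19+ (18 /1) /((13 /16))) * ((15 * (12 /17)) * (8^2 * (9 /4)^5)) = 8798005755 /367744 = 23924.27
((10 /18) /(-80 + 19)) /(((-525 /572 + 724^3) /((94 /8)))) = -33605 /119174700943647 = -0.00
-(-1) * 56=56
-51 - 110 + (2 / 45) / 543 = -3934033 / 24435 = -161.00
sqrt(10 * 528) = 4 * sqrt(330) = 72.66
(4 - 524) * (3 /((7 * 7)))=-1560 /49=-31.84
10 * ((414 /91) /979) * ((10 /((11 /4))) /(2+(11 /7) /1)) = 6624 /139997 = 0.05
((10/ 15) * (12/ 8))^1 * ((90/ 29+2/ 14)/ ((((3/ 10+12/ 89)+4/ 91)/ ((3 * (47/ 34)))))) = 537536415/ 19117061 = 28.12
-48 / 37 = -1.30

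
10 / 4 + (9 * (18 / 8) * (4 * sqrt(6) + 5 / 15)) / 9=13 / 4 + 9 * sqrt(6)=25.30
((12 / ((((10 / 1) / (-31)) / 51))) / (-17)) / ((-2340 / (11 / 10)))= -341 / 6500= -0.05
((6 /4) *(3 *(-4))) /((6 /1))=-3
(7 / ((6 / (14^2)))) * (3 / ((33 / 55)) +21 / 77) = 39788 / 33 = 1205.70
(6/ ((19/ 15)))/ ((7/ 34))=3060/ 133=23.01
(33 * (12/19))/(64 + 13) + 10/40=0.52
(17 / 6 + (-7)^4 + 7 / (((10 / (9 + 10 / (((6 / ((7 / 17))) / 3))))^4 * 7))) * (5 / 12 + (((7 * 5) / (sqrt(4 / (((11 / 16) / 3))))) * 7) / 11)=753358063751 / 751689000 + 36914545123799 * sqrt(33) / 16537158000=13825.34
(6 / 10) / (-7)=-3 / 35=-0.09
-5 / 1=-5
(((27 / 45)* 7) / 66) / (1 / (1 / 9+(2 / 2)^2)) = 7 / 99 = 0.07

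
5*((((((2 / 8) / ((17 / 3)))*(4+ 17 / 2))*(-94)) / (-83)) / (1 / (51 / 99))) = 1.61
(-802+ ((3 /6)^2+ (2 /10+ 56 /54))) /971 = -432277 /524340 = -0.82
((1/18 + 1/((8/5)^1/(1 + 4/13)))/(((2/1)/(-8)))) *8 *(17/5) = -55556/585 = -94.97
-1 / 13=-0.08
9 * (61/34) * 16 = 4392/17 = 258.35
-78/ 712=-39/ 356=-0.11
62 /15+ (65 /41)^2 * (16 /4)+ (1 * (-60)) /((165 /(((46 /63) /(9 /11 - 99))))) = 202867037 /14296905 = 14.19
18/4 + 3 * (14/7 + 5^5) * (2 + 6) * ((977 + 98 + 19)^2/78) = 29940049493/26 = 1151540365.12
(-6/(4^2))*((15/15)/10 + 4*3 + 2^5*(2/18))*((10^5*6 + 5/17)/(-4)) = 880625.43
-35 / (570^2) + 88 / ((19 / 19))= 5718233 / 64980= 88.00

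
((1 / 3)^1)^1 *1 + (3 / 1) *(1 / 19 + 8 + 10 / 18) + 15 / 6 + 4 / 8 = 554 / 19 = 29.16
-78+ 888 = 810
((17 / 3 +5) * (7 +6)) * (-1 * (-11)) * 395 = 1807520 / 3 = 602506.67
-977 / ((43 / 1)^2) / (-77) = 977 / 142373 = 0.01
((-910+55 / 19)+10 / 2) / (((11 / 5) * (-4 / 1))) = 21425 / 209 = 102.51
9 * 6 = 54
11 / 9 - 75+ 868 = 7148 / 9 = 794.22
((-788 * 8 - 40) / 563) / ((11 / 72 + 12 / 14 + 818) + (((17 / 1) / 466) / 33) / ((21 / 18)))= -8194874688 / 595630875901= -0.01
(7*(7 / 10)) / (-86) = -49 / 860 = -0.06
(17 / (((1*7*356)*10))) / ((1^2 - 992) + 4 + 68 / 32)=-17 / 24543085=-0.00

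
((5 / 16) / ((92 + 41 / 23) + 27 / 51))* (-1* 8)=-1955 / 73752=-0.03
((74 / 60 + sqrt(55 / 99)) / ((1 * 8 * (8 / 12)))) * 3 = 3 * sqrt(5) / 16 + 111 / 160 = 1.11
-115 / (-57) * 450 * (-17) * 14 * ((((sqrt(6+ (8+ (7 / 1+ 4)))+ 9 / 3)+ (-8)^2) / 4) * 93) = -6872607000 / 19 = -361716157.89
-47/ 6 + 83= 451/ 6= 75.17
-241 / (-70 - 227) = 241 / 297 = 0.81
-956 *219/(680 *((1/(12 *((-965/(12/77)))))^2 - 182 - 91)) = 57797371552305/51248084938016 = 1.13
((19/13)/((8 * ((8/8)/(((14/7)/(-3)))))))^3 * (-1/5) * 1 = 6859/18982080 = 0.00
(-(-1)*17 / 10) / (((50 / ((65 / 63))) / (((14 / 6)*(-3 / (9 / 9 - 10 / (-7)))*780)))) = -78.87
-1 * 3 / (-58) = 3 / 58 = 0.05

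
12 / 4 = 3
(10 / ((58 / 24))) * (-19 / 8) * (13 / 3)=-1235 / 29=-42.59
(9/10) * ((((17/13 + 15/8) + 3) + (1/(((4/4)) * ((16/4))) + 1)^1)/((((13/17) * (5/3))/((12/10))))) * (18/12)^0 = 1064421/169000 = 6.30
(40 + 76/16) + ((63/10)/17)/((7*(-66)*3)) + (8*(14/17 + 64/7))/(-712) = 26001713/582505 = 44.64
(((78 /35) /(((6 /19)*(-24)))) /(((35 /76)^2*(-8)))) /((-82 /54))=-802503 /7031500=-0.11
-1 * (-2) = 2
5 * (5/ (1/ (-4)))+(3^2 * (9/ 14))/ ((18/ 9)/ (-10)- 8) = -57805/ 574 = -100.71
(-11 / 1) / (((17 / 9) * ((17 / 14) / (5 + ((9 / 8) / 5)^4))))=-23.99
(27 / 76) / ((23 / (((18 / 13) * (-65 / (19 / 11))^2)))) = 9555975 / 315514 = 30.29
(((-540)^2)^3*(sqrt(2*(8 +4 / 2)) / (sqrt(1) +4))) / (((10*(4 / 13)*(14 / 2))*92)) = 805834617120000*sqrt(5) / 161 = 11191931568340.60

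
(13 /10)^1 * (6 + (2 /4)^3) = 637 /80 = 7.96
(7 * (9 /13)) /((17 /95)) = 5985 /221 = 27.08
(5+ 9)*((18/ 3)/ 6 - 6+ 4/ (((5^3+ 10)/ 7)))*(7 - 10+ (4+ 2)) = -9058/ 45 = -201.29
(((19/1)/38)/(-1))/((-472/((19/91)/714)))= 19/61335456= 0.00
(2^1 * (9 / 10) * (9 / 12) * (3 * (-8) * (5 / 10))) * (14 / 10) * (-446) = 252882 / 25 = 10115.28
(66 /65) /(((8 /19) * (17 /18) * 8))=5643 /17680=0.32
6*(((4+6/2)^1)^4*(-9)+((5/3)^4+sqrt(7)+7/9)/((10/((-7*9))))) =-1949626/15-189*sqrt(7)/5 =-130075.08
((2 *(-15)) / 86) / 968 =-15 / 41624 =-0.00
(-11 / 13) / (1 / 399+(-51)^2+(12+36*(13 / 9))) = -4389 / 13823368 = -0.00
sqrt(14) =3.74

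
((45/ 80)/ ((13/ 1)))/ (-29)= -9/ 6032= -0.00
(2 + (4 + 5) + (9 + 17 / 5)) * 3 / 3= 23.40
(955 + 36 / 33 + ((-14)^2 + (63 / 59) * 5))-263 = 580485 / 649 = 894.43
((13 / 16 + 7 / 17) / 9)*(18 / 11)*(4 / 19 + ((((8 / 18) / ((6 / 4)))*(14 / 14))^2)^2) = 20383189 / 419602194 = 0.05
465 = 465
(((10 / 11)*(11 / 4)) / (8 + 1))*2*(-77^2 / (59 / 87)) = -859705 / 177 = -4857.09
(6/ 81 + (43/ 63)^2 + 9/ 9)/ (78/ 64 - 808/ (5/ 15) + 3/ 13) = -2542592/ 3999882789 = -0.00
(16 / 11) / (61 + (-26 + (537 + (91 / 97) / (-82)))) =127264 / 50045567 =0.00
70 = 70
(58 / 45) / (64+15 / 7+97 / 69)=4669 / 244695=0.02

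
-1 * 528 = -528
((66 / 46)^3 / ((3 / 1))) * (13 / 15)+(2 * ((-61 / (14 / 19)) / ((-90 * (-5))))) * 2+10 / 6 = 34188157 / 19163025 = 1.78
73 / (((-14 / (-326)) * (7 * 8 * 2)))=11899 / 784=15.18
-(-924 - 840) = 1764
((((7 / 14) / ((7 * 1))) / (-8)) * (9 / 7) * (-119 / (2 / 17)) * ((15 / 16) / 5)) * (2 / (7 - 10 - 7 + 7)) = -2601 / 1792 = -1.45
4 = 4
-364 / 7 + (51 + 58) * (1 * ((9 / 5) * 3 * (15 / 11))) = 8257 / 11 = 750.64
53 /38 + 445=446.39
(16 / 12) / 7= 4 / 21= 0.19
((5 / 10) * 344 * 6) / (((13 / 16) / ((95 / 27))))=522880 / 117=4469.06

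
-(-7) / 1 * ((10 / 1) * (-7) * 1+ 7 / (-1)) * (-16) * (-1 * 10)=-86240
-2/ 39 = -0.05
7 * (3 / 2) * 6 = 63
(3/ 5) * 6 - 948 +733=-211.40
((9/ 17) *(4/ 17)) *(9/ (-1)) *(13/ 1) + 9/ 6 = -7557/ 578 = -13.07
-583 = -583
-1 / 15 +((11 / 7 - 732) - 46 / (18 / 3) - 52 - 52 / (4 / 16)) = -104807 / 105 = -998.16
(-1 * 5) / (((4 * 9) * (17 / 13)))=-65 / 612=-0.11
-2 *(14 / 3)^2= -392 / 9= -43.56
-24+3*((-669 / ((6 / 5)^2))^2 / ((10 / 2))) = 6214973 / 48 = 129478.60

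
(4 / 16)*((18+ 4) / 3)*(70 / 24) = 5.35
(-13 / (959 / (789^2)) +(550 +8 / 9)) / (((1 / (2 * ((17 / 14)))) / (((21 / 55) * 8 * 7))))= -1851782392 / 4521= -409595.75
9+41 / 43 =428 / 43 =9.95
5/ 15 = 1/ 3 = 0.33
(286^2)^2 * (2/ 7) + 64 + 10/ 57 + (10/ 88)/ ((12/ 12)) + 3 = 33559978631183/ 17556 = 1911595957.57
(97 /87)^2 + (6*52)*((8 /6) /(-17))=-2988751 /128673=-23.23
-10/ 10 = -1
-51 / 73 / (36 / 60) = -1.16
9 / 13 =0.69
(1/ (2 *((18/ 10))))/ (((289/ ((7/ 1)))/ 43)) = 1505/ 5202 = 0.29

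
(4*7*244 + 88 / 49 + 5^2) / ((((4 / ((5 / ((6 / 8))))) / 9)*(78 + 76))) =5041215 / 7546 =668.06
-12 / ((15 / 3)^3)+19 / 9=2267 / 1125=2.02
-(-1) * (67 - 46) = 21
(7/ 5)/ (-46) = -7/ 230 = -0.03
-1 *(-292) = 292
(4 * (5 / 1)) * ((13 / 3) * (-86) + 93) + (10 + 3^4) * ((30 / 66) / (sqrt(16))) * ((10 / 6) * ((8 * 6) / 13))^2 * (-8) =-3743540 / 429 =-8726.20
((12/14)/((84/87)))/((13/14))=87/91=0.96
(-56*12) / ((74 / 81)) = -27216 / 37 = -735.57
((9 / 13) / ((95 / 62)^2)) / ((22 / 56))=968688 / 1290575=0.75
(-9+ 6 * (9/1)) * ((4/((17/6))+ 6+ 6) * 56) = 33797.65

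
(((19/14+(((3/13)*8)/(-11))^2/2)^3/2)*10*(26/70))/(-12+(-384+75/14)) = -60496199429997547/4935542627909457564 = -0.01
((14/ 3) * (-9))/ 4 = -21/ 2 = -10.50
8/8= 1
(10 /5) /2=1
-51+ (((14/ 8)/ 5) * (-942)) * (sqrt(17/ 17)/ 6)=-2119/ 20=-105.95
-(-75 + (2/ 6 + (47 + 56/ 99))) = 2683/ 99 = 27.10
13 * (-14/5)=-182/5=-36.40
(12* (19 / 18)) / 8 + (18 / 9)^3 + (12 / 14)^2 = 6067 / 588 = 10.32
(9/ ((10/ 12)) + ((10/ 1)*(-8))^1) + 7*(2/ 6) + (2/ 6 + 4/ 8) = -66.03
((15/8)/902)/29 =15/209264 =0.00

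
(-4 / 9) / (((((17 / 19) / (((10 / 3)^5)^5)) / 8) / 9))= -6080000000000000000000000000 / 14403906360531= -422107714936287.66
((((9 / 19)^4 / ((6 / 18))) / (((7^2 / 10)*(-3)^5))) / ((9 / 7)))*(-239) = 21510 / 912247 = 0.02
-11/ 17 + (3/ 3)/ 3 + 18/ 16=331/ 408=0.81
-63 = -63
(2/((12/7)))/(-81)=-7/486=-0.01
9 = 9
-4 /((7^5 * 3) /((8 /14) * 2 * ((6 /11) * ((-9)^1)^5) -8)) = 11339872 /3882417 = 2.92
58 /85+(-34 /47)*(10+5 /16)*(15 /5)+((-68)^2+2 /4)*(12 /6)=294904573 /31960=9227.30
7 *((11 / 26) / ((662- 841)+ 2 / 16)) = -308 / 18603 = -0.02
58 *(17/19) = 986/19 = 51.89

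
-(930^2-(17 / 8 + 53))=-6918759 / 8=-864844.88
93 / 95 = 0.98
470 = 470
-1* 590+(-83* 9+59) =-1278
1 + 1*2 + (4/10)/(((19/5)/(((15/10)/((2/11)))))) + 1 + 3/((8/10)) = 8.62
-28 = -28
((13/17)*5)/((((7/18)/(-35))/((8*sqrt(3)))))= -46800*sqrt(3)/17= -4768.23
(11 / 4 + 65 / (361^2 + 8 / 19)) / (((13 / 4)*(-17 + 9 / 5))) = -136210585 / 2446393716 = -0.06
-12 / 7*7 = -12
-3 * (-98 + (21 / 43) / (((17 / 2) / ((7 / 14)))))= 214851 / 731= 293.91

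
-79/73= -1.08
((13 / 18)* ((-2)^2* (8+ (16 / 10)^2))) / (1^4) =2288 / 75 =30.51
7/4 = 1.75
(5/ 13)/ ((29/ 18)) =90/ 377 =0.24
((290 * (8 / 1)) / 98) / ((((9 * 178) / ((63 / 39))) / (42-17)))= 14500 / 24297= 0.60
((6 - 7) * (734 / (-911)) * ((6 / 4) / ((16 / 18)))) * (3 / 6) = 9909 / 14576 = 0.68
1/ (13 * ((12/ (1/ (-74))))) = -1/ 11544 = -0.00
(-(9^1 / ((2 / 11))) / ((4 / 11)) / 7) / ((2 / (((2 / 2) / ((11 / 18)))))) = -891 / 56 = -15.91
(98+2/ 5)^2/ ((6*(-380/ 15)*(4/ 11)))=-166419/ 950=-175.18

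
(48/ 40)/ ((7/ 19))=114/ 35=3.26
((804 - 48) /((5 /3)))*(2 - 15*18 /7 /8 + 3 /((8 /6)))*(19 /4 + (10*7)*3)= -278316 /5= -55663.20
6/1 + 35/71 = 461/71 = 6.49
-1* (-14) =14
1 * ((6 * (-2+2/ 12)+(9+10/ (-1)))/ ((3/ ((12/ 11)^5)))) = -995328/ 161051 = -6.18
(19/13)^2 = 361/169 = 2.14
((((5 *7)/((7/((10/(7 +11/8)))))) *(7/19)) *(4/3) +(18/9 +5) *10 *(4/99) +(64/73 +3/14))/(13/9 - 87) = -0.08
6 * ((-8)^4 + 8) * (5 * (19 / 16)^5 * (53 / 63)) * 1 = 112204426185 / 458752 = 244586.24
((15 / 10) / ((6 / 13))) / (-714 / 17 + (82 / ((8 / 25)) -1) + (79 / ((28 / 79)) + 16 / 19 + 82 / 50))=43225 / 5833712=0.01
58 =58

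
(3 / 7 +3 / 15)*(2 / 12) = 11 / 105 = 0.10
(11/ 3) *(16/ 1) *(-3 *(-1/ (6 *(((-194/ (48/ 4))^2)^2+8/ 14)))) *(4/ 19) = 1064448/ 11774492869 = 0.00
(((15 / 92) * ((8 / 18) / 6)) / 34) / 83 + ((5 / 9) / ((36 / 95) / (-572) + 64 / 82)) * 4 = 482022969385 / 169151916036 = 2.85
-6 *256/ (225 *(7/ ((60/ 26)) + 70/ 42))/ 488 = -128/ 43005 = -0.00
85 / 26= 3.27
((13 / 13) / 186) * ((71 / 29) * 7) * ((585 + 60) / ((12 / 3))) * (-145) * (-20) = 2671375 / 62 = 43086.69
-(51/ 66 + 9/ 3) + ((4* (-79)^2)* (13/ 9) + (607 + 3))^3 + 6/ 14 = 5535404933391904357/ 112266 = 49306156212850.77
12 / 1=12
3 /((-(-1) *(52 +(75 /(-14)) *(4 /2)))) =21 /289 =0.07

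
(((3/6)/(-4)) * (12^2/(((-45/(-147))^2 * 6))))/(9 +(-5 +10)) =-343/150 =-2.29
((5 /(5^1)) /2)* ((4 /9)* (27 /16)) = 3 /8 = 0.38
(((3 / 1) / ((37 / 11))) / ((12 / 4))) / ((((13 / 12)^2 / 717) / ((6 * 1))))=1089.78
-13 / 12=-1.08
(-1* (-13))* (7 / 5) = 91 / 5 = 18.20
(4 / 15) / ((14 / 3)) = 0.06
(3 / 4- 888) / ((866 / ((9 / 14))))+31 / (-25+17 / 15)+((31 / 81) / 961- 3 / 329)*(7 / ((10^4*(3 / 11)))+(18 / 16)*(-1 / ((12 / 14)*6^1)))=-536652618055333 / 274414308570000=-1.96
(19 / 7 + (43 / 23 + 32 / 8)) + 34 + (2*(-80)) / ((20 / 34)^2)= -337952 / 805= -419.82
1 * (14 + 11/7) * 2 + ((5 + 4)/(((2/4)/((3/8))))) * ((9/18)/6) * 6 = 1933/56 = 34.52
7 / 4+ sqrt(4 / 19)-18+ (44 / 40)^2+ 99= 2 * sqrt(19) / 19+ 2099 / 25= 84.42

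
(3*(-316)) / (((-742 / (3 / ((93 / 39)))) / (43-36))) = 11.25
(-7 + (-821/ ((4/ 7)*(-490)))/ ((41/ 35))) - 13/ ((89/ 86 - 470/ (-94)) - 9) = -9421/ 83640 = -0.11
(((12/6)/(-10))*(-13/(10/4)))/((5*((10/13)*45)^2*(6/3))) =0.00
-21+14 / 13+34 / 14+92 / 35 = -6764 / 455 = -14.87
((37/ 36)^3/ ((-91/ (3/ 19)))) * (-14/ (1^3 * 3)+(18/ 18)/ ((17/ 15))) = 9776029/ 1371359808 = 0.01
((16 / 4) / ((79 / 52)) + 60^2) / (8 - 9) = -284608 / 79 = -3602.63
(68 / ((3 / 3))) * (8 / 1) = 544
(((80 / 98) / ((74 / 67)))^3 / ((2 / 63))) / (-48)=-0.26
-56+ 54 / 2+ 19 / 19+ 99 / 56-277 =-16981 / 56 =-303.23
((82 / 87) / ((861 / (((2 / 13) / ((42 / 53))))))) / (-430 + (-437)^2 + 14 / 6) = 53 / 47518245684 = 0.00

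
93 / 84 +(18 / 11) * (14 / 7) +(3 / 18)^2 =6109 / 1386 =4.41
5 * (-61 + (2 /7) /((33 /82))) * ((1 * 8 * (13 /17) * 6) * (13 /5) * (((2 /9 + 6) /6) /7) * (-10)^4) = -42620726.03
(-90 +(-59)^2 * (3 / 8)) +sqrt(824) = 2 * sqrt(206) +9723 / 8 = 1244.08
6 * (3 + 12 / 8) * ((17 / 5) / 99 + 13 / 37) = 21192 / 2035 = 10.41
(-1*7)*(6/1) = -42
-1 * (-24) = 24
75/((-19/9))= -675/19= -35.53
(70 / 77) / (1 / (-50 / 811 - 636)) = -5158460 / 8921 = -578.24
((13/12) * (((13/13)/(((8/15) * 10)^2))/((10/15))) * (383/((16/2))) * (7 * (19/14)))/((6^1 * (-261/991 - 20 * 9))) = -93749591/3902472192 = -0.02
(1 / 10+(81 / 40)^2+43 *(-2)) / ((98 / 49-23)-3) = 130879 / 38400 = 3.41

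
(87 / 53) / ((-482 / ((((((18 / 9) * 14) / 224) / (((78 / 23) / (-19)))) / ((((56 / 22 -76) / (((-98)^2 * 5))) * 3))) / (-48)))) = 1673533015 / 154561065984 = 0.01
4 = 4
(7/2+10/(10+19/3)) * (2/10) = 403/490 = 0.82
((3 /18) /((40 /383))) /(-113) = -383 /27120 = -0.01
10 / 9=1.11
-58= -58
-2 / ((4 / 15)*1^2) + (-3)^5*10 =-4875 / 2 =-2437.50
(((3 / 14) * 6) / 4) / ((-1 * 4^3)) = -9 / 1792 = -0.01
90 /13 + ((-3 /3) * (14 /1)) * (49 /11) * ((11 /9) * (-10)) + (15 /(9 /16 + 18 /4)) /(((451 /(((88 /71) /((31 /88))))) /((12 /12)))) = 769.17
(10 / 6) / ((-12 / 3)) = -5 / 12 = -0.42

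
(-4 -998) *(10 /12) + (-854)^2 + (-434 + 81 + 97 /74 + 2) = 53881717 /74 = 728131.31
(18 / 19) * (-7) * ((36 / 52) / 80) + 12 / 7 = 114591 / 69160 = 1.66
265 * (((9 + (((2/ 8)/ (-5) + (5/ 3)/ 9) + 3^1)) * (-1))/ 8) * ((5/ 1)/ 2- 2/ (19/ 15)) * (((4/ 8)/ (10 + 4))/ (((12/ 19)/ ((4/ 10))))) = -347309/ 41472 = -8.37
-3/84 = -1/28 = -0.04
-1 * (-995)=995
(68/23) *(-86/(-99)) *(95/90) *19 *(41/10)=21639062/102465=211.18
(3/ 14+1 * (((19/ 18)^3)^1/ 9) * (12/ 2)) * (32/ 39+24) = 14794670/ 597051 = 24.78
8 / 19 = 0.42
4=4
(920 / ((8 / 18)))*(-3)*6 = -37260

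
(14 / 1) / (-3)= -14 / 3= -4.67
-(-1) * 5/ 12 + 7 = 89/ 12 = 7.42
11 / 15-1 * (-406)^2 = -2472529 / 15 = -164835.27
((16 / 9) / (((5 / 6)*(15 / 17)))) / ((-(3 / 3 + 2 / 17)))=-9248 / 4275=-2.16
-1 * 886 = -886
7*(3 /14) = 3 /2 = 1.50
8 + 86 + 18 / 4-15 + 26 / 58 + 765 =49239 / 58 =848.95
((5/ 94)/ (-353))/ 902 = -5/ 29930164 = -0.00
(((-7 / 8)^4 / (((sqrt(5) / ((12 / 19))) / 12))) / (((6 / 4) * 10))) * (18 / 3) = 21609 * sqrt(5) / 60800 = 0.79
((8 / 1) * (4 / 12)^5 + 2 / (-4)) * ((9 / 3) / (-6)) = 227 / 972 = 0.23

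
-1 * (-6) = 6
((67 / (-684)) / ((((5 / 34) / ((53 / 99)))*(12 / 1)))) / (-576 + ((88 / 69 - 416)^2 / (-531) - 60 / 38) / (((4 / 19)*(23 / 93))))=43334632051 / 9956602641270780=0.00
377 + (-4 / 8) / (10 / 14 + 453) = 2394697 / 6352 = 377.00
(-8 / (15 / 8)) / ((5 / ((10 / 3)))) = -128 / 45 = -2.84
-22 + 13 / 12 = -251 / 12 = -20.92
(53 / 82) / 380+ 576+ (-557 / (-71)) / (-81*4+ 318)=3814291309 / 6637080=574.69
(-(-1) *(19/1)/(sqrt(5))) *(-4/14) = -38 *sqrt(5)/35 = -2.43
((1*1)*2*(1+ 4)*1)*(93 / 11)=930 / 11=84.55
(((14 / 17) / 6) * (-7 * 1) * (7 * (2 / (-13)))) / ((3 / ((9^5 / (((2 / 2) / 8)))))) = 36006768 / 221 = 162926.55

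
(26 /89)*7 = 182 /89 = 2.04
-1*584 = -584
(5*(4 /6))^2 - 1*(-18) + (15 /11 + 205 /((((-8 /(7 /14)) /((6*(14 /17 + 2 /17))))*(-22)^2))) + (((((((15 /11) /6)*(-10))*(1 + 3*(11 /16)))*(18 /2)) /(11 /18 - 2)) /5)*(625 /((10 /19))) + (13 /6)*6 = 10755.12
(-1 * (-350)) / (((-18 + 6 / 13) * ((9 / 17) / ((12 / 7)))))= -11050 / 171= -64.62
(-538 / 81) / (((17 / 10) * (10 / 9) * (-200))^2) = -269 / 5780000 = -0.00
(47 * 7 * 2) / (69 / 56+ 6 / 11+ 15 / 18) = 1215984 / 4825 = 252.02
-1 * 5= -5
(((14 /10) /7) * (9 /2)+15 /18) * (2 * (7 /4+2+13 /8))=559 /30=18.63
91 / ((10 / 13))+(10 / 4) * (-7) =504 / 5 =100.80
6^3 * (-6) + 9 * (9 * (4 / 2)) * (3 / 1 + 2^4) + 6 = 1788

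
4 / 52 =1 / 13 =0.08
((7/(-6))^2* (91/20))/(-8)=-4459/5760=-0.77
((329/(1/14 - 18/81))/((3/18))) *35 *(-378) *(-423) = -1391931633960/19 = -73259559682.11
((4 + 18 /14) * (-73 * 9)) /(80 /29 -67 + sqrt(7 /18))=61331607 * sqrt(14) /437275685 + 23640162174 /437275685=54.59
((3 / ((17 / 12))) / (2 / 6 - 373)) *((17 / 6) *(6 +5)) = -99 / 559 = -0.18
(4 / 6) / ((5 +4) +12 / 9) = 2 / 31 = 0.06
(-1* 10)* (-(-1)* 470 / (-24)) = 1175 / 6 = 195.83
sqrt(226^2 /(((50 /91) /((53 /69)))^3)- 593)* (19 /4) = 19* sqrt(196851291702943074) /4761000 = 1770.62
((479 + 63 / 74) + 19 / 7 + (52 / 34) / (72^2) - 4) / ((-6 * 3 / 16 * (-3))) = 5461670071 / 38517444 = 141.80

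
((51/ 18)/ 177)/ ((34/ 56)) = 14/ 531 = 0.03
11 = 11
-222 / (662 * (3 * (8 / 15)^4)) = -1873125 / 1355776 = -1.38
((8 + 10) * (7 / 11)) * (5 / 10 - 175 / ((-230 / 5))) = 1134 / 23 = 49.30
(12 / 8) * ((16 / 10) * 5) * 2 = 24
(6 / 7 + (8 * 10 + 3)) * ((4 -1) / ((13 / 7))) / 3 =587 / 13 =45.15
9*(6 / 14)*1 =27 / 7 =3.86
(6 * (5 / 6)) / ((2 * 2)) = 5 / 4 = 1.25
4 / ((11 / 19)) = 76 / 11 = 6.91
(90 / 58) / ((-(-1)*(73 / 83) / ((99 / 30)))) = 5.82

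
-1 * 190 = -190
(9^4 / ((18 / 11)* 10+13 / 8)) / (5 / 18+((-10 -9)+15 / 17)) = -176674608 / 8641597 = -20.44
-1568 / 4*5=-1960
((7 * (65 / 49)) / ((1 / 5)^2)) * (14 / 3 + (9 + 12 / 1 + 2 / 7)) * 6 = 1771250 / 49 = 36147.96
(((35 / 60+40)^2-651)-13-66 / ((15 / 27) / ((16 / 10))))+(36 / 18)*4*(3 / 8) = 2865337 / 3600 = 795.93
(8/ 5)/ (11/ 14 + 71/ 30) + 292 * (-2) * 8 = -1546264/ 331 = -4671.49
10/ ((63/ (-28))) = -40/ 9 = -4.44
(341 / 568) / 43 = 341 / 24424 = 0.01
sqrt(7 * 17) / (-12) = -sqrt(119) / 12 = -0.91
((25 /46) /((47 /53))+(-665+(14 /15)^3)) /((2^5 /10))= -4841934347 /23349600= -207.37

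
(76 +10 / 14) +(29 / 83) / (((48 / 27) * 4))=2854371 / 37184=76.76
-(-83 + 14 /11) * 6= 5394 /11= 490.36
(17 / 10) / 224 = 17 / 2240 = 0.01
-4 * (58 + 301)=-1436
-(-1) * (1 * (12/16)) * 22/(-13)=-1.27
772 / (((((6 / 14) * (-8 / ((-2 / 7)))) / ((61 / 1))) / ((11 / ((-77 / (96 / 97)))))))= -376736 / 679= -554.84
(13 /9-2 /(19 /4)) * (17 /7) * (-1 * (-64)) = 27200 /171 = 159.06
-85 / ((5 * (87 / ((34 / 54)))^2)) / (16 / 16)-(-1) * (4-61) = -314519570 / 5517801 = -57.00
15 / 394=0.04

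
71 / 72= 0.99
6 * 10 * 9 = 540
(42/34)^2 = 441/289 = 1.53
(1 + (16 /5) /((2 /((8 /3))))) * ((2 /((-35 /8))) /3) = -1264 /1575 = -0.80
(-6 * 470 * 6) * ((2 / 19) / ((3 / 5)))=-56400 / 19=-2968.42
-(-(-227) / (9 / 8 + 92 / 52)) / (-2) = 11804 / 301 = 39.22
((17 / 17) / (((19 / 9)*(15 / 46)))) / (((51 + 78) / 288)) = 13248 / 4085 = 3.24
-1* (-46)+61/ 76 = 3557/ 76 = 46.80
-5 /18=-0.28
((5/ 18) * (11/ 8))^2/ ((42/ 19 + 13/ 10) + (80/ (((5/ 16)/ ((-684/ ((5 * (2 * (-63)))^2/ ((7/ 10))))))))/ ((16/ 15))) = 0.05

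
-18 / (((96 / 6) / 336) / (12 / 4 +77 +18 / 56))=-60723 / 2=-30361.50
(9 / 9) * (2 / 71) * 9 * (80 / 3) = 6.76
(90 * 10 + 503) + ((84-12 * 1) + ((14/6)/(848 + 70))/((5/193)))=20312101/13770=1475.10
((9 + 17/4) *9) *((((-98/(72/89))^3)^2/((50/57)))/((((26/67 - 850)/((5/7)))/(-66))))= 5483575122338112592652629/230040207360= 23837463829775.75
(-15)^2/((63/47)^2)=55225/441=125.23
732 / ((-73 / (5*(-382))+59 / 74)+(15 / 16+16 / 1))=413843520 / 10048153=41.19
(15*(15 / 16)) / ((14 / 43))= 9675 / 224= 43.19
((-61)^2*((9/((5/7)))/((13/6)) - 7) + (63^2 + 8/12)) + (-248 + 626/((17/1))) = -2152972/3315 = -649.46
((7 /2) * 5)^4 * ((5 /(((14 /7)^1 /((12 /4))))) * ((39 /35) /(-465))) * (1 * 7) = -11799.27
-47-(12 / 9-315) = 800 / 3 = 266.67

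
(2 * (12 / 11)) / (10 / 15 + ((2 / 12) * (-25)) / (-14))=224 / 99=2.26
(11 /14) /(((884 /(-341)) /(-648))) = 303831 /1547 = 196.40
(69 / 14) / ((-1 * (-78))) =23 / 364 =0.06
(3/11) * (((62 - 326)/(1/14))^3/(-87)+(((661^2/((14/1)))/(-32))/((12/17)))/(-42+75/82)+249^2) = 152423289387670925/962941056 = 158289324.60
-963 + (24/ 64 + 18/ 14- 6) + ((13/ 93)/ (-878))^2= -90294602475493/ 93343260024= -967.34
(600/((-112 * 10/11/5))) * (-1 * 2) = 825/14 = 58.93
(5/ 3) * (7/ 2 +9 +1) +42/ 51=23.32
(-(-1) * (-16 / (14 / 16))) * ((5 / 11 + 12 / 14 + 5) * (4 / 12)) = -38.47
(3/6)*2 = 1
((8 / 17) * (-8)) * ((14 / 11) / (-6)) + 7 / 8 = 7511 / 4488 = 1.67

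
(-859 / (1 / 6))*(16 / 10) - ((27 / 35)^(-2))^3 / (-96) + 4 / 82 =-62873393859112763 / 7624435223520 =-8246.30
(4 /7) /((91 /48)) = 192 /637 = 0.30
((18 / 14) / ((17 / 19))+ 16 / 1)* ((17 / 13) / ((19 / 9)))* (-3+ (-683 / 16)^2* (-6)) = -118123.81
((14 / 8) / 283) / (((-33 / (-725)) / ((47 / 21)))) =34075 / 112068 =0.30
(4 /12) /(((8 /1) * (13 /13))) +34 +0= 817 /24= 34.04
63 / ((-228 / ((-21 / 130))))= 441 / 9880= 0.04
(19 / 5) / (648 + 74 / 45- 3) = 0.01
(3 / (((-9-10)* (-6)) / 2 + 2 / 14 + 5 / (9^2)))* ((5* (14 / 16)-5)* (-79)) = 2.59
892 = 892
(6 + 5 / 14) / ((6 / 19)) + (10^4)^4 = 840000000000001691 / 84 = 10000000000000020.13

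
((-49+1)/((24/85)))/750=-17/75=-0.23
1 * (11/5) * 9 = 99/5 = 19.80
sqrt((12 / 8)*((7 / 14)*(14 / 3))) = sqrt(14) / 2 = 1.87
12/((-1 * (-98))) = 6/49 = 0.12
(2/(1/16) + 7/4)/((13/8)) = 270/13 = 20.77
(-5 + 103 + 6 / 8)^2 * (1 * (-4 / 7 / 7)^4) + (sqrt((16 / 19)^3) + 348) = 64 * sqrt(19) / 361 + 2008647148 / 5764801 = 349.21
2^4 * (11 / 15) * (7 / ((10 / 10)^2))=1232 / 15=82.13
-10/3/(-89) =0.04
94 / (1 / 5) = 470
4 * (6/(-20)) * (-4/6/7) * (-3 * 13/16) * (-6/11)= 117/770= 0.15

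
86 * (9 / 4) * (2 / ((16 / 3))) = 1161 / 16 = 72.56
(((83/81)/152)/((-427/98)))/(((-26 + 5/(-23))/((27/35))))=1909/41932620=0.00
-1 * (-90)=90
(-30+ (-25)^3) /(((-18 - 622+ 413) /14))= 219170 /227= 965.51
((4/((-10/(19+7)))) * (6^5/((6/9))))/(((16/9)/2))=-682344/5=-136468.80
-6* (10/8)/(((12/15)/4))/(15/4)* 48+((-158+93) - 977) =-1522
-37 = -37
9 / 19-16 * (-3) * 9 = 8217 / 19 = 432.47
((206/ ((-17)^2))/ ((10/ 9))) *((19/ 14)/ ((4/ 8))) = 17613/ 10115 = 1.74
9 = 9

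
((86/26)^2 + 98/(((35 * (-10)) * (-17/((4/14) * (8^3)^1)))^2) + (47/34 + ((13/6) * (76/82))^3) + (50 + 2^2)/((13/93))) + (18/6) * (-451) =-5267376896341934377/5566804565253750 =-946.21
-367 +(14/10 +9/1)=-1783/5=-356.60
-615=-615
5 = 5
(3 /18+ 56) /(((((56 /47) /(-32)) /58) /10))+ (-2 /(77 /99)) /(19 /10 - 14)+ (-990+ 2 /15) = -875905.84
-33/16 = -2.06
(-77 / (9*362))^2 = 0.00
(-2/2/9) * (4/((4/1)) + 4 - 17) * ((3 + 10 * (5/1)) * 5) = 1060/3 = 353.33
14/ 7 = 2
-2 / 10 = -1 / 5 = -0.20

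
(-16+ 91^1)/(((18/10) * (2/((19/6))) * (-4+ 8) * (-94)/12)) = -2375/1128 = -2.11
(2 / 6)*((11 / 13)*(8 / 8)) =11 / 39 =0.28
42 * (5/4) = 105/2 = 52.50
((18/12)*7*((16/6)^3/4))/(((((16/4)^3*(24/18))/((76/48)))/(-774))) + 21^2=-273.88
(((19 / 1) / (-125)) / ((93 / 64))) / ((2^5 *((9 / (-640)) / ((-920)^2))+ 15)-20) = 164675584 / 7871520837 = 0.02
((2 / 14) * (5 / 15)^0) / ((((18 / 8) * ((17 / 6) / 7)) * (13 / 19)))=152 / 663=0.23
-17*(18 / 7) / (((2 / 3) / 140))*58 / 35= -106488 / 7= -15212.57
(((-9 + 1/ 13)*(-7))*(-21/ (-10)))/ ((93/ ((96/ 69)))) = 90944/ 46345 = 1.96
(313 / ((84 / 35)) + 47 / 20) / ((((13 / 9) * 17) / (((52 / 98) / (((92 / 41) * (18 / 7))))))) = 23329 / 46920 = 0.50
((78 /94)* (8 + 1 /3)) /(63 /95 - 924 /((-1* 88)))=61750 /99687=0.62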